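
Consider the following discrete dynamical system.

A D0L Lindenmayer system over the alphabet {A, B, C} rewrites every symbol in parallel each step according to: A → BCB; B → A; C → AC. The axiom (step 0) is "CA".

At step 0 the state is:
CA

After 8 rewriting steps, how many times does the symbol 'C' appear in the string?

199

0) CA
1) ACBCB
2) BCBACAACA
3) AACABCBACBCBBCBACBCB
4) BCBBCBACBCBAACABCBACAACAAACABCBACAACA
5) AACAAACABCBACAACABCBBCBACBCBAACABCBACBCBBCBACBCBBCBBCBACBCBAACABCBACBCBBCBACBCB
6) BCBBCBACBCBBCBBCBACBCBAACABCBACBCBBCBACBCBAACAAACABCBACAAC…AACAAACAAACABCBACAACABCBBCBACBCBAACABCBACAACAAACABCBACAACA  (len 150)
7) AACAAACABCBACAACAAACAAACABCBACAACABCBBCBACBCBAACABCBACAACA…CBACBCBAACABCBACBCBBCBACBCBBCBBCBACBCBAACABCBACBCBBCBACBCB  (len 313)
8) BCBBCBACBCBBCBBCBACBCBAACABCBACBCBBCBACBCBBCBBCBACBCBBCBBC…AACAAACAAACABCBACAACABCBBCBACBCBAACABCBACAACAAACABCBACAACA  (len 605)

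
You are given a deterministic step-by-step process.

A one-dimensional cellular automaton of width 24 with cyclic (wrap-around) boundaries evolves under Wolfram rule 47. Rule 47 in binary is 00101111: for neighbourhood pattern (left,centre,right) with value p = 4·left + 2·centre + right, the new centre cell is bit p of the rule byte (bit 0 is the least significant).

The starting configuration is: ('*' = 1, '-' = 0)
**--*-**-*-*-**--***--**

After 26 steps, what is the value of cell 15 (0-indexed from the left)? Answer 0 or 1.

1

[0] **--*-**-*-*-**--***--**
[1] ---****-******--**---**-
[2] ****---**------**--***--
[3] *----***--******--**---*
[4] --****---**------**--***
[5] -**----***--******--**--
[6] **--****---**------**--*
[7] ---**----***--******--**
[8] -***--****---**------**-
[9] **---**----***--******--
[10] *--***--****---**------*
[11] --**---**----***--******
[12] -**--***--****---**-----
[13] **--**---**----***--****
[14] ---**--***--****---**---
[15] ****--**---**----***--**
[16] -----**--***--****---**-
[17] ******--**---**----***--
[18] *------**--***--****---*
[19] --******--**---**----***
[20] -**------**--***--****--
[21] **--******--**---**----*
[22] ---**------**--***--****
[23] -***--******--**---**---
[24] **---**------**--***--**
[25] ---***--******--**---**-
[26] ****---**------**--***--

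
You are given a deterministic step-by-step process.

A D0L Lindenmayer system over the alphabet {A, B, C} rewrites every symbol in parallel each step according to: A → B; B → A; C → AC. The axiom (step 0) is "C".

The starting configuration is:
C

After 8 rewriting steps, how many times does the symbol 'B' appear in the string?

[0] C
[1] AC
[2] BAC
[3] ABAC
[4] BABAC
[5] ABABAC
[6] BABABAC
[7] ABABABAC
[8] BABABABAC

4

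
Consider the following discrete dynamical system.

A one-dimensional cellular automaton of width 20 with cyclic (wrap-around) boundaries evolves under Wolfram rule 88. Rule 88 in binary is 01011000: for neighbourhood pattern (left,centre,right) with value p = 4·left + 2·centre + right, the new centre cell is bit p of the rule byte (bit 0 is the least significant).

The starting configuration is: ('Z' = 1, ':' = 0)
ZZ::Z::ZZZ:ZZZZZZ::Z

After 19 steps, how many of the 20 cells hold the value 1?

gen 0: ZZ::Z::ZZZ:ZZZZZZ::Z
gen 1: :ZZ::Z:Z:Z:Z::::ZZ:Z
gen 2: :ZZZ::::::::Z:::ZZ::
gen 3: :Z:ZZ::::::::Z::ZZZ:
gen 4: :::ZZZ::::::::Z:Z:ZZ
gen 5: Z::Z:ZZ:::::::::::ZZ
gen 6: ZZ:::ZZZ::::::::::Z:
gen 7: ZZZ::Z:ZZ:::::::::::
gen 8: Z:ZZ:::ZZZ::::::::::
gen 9: ::ZZZ::Z:ZZ:::::::::
gen 10: ::Z:ZZ:::ZZZ::::::::
gen 11: ::::ZZZ::Z:ZZ:::::::
gen 12: ::::Z:ZZ:::ZZZ::::::
gen 13: ::::::ZZZ::Z:ZZ:::::
gen 14: ::::::Z:ZZ:::ZZZ::::
gen 15: ::::::::ZZZ::Z:ZZ:::
gen 16: ::::::::Z:ZZ:::ZZZ::
gen 17: ::::::::::ZZZ::Z:ZZ:
gen 18: ::::::::::Z:ZZ:::ZZZ
gen 19: Z:::::::::::ZZZ::Z:Z

6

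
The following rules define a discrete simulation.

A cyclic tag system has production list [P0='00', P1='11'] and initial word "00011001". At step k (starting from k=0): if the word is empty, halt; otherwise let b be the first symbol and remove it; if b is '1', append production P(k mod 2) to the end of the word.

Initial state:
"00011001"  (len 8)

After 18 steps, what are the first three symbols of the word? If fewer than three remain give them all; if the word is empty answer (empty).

gen 0: "00011001"  (len 8)
gen 1: "0011001"  (len 7)
gen 2: "011001"  (len 6)
gen 3: "11001"  (len 5)
gen 4: "100111"  (len 6)
gen 5: "0011100"  (len 7)
gen 6: "011100"  (len 6)
gen 7: "11100"  (len 5)
gen 8: "110011"  (len 6)
gen 9: "1001100"  (len 7)
gen 10: "00110011"  (len 8)
gen 11: "0110011"  (len 7)
gen 12: "110011"  (len 6)
gen 13: "1001100"  (len 7)
gen 14: "00110011"  (len 8)
gen 15: "0110011"  (len 7)
gen 16: "110011"  (len 6)
gen 17: "1001100"  (len 7)
gen 18: "00110011"  (len 8)

001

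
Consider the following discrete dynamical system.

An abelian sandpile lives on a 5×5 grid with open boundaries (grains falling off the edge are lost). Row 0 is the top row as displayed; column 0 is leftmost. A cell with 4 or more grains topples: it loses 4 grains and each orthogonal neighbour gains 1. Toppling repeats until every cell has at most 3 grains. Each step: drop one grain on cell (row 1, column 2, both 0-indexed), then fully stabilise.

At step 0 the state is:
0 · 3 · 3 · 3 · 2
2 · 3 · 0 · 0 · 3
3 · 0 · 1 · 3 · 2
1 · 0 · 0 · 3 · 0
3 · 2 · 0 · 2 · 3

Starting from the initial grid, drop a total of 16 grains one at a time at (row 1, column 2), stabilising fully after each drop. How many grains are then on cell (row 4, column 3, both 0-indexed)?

3

step 0: 0 · 3 · 3 · 3 · 2
2 · 3 · 0 · 0 · 3
3 · 0 · 1 · 3 · 2
1 · 0 · 0 · 3 · 0
3 · 2 · 0 · 2 · 3
step 1: 0 · 3 · 3 · 3 · 2
2 · 3 · 1 · 0 · 3
3 · 0 · 1 · 3 · 2
1 · 0 · 0 · 3 · 0
3 · 2 · 0 · 2 · 3
step 2: 0 · 3 · 3 · 3 · 2
2 · 3 · 2 · 0 · 3
3 · 0 · 1 · 3 · 2
1 · 0 · 0 · 3 · 0
3 · 2 · 0 · 2 · 3
step 3: 0 · 3 · 3 · 3 · 2
2 · 3 · 3 · 0 · 3
3 · 0 · 1 · 3 · 2
1 · 0 · 0 · 3 · 0
3 · 2 · 0 · 2 · 3
step 4: 1 · 1 · 2 · 0 · 3
3 · 1 · 2 · 2 · 3
3 · 1 · 2 · 3 · 2
1 · 0 · 0 · 3 · 0
3 · 2 · 0 · 2 · 3
step 5: 1 · 1 · 2 · 0 · 3
3 · 1 · 3 · 2 · 3
3 · 1 · 2 · 3 · 2
1 · 0 · 0 · 3 · 0
3 · 2 · 0 · 2 · 3
step 6: 1 · 1 · 3 · 0 · 3
3 · 2 · 0 · 3 · 3
3 · 1 · 3 · 3 · 2
1 · 0 · 0 · 3 · 0
3 · 2 · 0 · 2 · 3
step 7: 1 · 1 · 3 · 0 · 3
3 · 2 · 1 · 3 · 3
3 · 1 · 3 · 3 · 2
1 · 0 · 0 · 3 · 0
3 · 2 · 0 · 2 · 3
step 8: 1 · 1 · 3 · 0 · 3
3 · 2 · 2 · 3 · 3
3 · 1 · 3 · 3 · 2
1 · 0 · 0 · 3 · 0
3 · 2 · 0 · 2 · 3
step 9: 1 · 1 · 3 · 0 · 3
3 · 2 · 3 · 3 · 3
3 · 1 · 3 · 3 · 2
1 · 0 · 0 · 3 · 0
3 · 2 · 0 · 2 · 3
step 10: 1 · 2 · 0 · 3 · 0
3 · 3 · 3 · 2 · 2
3 · 2 · 1 · 3 · 0
1 · 0 · 2 · 0 · 2
3 · 2 · 0 · 3 · 3
step 11: 2 · 3 · 1 · 3 · 0
1 · 2 · 1 · 3 · 2
1 · 0 · 3 · 3 · 0
2 · 1 · 2 · 0 · 2
3 · 2 · 0 · 3 · 3
step 12: 2 · 3 · 1 · 3 · 0
1 · 2 · 2 · 3 · 2
1 · 0 · 3 · 3 · 0
2 · 1 · 2 · 0 · 2
3 · 2 · 0 · 3 · 3
step 13: 2 · 3 · 1 · 3 · 0
1 · 2 · 3 · 3 · 2
1 · 0 · 3 · 3 · 0
2 · 1 · 2 · 0 · 2
3 · 2 · 0 · 3 · 3
step 14: 2 · 3 · 3 · 0 · 1
1 · 3 · 2 · 2 · 3
1 · 1 · 1 · 1 · 1
2 · 1 · 3 · 1 · 2
3 · 2 · 0 · 3 · 3
step 15: 2 · 3 · 3 · 0 · 1
1 · 3 · 3 · 2 · 3
1 · 1 · 1 · 1 · 1
2 · 1 · 3 · 1 · 2
3 · 2 · 0 · 3 · 3
step 16: 3 · 1 · 1 · 1 · 1
2 · 1 · 2 · 3 · 3
1 · 2 · 2 · 1 · 1
2 · 1 · 3 · 1 · 2
3 · 2 · 0 · 3 · 3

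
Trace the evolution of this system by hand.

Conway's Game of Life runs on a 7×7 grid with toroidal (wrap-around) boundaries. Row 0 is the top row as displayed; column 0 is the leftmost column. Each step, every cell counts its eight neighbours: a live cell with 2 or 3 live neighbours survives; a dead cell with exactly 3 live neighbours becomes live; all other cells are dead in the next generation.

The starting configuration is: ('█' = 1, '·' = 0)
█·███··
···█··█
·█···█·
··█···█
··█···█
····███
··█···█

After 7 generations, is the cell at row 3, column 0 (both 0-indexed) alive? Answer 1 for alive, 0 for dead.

0

step 0: █·███··
···█··█
·█···█·
··█···█
··█···█
····███
··█···█
step 1: ███·███
██·█·██
█·█··██
███··██
█··█··█
█··█··█
███···█
step 2: ····█··
···█···
···█···
··███··
···██··
···█·█·
····█··
step 3: ···██··
···██··
·······
··█····
·····█·
···█·█·
···███·
step 4: ··█····
···██··
···█···
·······
····█··
···█·██
··█··█·
step 5: ··█·█··
··███··
···██··
·······
····██·
···█·██
··█████
step 6: ·█·····
··█··█·
··█·█··
···█·█·
····███
··█····
··█···█
step 7: ·██····
·███···
··█·██·
···█··█
···████
···█··█
·██····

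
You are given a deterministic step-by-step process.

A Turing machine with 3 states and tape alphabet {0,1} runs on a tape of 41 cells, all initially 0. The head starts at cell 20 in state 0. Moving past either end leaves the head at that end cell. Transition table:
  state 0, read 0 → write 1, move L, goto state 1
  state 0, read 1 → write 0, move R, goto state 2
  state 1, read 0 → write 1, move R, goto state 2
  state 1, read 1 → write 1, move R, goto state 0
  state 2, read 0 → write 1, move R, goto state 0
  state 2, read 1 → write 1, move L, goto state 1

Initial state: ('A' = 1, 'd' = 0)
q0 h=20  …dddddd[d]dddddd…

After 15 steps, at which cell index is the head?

25

gen 0: q0 h=20  …dddddd[d]dddddd…
gen 1: q1 h=19  …dddddd[d]Addddd…
gen 2: q2 h=20  …dddddA[A]dddddd…
gen 3: q1 h=19  …dddddd[A]Addddd…
gen 4: q0 h=20  …dddddA[A]dddddd…
gen 5: q2 h=21  …ddddAd[d]dddddd…
gen 6: q0 h=22  …dddAdA[d]dddddd…
gen 7: q1 h=21  …ddddAd[A]Addddd…
gen 8: q0 h=22  …dddAdA[A]dddddd…
gen 9: q2 h=23  …ddAdAd[d]dddddd…
gen 10: q0 h=24  …dAdAdA[d]dddddd…
gen 11: q1 h=23  …ddAdAd[A]Addddd…
gen 12: q0 h=24  …dAdAdA[A]dddddd…
gen 13: q2 h=25  …AdAdAd[d]dddddd…
gen 14: q0 h=26  …dAdAdA[d]dddddd…
gen 15: q1 h=25  …AdAdAd[A]Addddd…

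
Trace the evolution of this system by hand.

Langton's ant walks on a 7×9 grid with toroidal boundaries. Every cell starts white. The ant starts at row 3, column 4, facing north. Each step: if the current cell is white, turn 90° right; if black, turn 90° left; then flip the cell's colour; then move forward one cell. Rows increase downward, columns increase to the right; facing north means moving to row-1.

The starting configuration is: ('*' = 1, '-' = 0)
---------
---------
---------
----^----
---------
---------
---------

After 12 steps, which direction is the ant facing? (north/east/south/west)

north

k=0  ---------
---------
---------
----^----
---------
---------
---------
k=1  ---------
---------
---------
----*>---
---------
---------
---------
k=2  ---------
---------
---------
----**---
-----v---
---------
---------
k=3  ---------
---------
---------
----**---
----<*---
---------
---------
k=4  ---------
---------
---------
----^*---
----**---
---------
---------
k=5  ---------
---------
---------
---<-*---
----**---
---------
---------
k=6  ---------
---------
---^-----
---*-*---
----**---
---------
---------
k=7  ---------
---------
---*>----
---*-*---
----**---
---------
---------
k=8  ---------
---------
---**----
---*v*---
----**---
---------
---------
k=9  ---------
---------
---**----
---<**---
----**---
---------
---------
k=10  ---------
---------
---**----
----**---
---v**---
---------
---------
k=11  ---------
---------
---**----
----**---
--<***---
---------
---------
k=12  ---------
---------
---**----
--^-**---
--****---
---------
---------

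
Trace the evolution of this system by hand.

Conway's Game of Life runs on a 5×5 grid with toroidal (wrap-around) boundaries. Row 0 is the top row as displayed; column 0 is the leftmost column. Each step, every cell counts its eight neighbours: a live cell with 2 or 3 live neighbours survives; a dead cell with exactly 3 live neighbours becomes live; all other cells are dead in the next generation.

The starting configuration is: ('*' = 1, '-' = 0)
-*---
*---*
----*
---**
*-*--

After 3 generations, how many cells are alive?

t=0: -*---
*---*
----*
---**
*-*--
t=1: -*--*
*---*
-----
*--**
*****
t=2: -----
*---*
---*-
-----
-----
t=3: -----
----*
----*
-----
-----

2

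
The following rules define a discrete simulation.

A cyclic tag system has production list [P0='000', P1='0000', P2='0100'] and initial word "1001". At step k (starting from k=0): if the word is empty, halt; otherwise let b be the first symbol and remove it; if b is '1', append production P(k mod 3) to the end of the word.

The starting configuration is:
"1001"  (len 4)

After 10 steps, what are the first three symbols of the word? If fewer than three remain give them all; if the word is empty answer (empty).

[0] "1001"  (len 4)
[1] "001000"  (len 6)
[2] "01000"  (len 5)
[3] "1000"  (len 4)
[4] "000000"  (len 6)
[5] "00000"  (len 5)
[6] "0000"  (len 4)
[7] "000"  (len 3)
[8] "00"  (len 2)
[9] "0"  (len 1)
[10] (halted — word empty)

(empty)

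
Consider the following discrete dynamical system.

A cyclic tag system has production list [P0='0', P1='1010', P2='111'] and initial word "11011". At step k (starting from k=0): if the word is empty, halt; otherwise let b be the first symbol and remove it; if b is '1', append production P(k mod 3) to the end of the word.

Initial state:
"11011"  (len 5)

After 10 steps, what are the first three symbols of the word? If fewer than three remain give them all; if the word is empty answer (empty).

[0] "11011"  (len 5)
[1] "10110"  (len 5)
[2] "01101010"  (len 8)
[3] "1101010"  (len 7)
[4] "1010100"  (len 7)
[5] "0101001010"  (len 10)
[6] "101001010"  (len 9)
[7] "010010100"  (len 9)
[8] "10010100"  (len 8)
[9] "0010100111"  (len 10)
[10] "010100111"  (len 9)

010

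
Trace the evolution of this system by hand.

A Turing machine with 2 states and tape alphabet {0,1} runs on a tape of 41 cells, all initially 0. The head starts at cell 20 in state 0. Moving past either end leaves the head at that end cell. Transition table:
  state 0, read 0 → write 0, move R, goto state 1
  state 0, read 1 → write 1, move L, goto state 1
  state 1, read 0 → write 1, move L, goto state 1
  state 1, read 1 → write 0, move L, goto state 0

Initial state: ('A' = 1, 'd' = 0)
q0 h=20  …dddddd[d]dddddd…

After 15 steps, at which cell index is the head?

7

[0] q0 h=20  …dddddd[d]dddddd…
[1] q1 h=21  …dddddd[d]dddddd…
[2] q1 h=20  …dddddd[d]Addddd…
[3] q1 h=19  …dddddd[d]AAdddd…
[4] q1 h=18  …dddddd[d]AAAddd…
[5] q1 h=17  …dddddd[d]AAAAdd…
[6] q1 h=16  …dddddd[d]AAAAAd…
[7] q1 h=15  …dddddd[d]AAAAAA…
[8] q1 h=14  …dddddd[d]AAAAAA…
[9] q1 h=13  …dddddd[d]AAAAAA…
[10] q1 h=12  …dddddd[d]AAAAAA…
[11] q1 h=11  …dddddd[d]AAAAAA…
[12] q1 h=10  …dddddd[d]AAAAAA…
[13] q1 h= 9  …dddddd[d]AAAAAA…
[14] q1 h= 8  …dddddd[d]AAAAAA…
[15] q1 h= 7  …dddddd[d]AAAAAA…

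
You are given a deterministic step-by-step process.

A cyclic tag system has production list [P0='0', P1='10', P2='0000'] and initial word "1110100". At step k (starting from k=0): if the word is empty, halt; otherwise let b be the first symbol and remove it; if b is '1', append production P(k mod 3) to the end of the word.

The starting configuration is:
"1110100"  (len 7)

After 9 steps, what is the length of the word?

11

step 0: "1110100"  (len 7)
step 1: "1101000"  (len 7)
step 2: "10100010"  (len 8)
step 3: "01000100000"  (len 11)
step 4: "1000100000"  (len 10)
step 5: "00010000010"  (len 11)
step 6: "0010000010"  (len 10)
step 7: "010000010"  (len 9)
step 8: "10000010"  (len 8)
step 9: "00000100000"  (len 11)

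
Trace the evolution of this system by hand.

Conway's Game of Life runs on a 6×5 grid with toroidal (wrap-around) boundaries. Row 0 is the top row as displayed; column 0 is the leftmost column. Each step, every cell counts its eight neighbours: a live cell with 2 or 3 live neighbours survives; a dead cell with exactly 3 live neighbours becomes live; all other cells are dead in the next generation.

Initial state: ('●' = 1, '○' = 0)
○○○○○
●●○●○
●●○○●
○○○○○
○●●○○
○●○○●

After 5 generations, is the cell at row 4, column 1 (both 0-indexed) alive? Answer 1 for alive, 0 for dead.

step 0: ○○○○○
●●○●○
●●○○●
○○○○○
○●●○○
○●○○●
step 1: ○●●○●
○●●○○
○●●○●
○○●○○
●●●○○
●●●○○
step 2: ○○○○○
○○○○○
●○○○○
○○○○○
●○○●○
○○○○●
step 3: ○○○○○
○○○○○
○○○○○
○○○○●
○○○○●
○○○○●
step 4: ○○○○○
○○○○○
○○○○○
○○○○○
●○○●●
○○○○○
step 5: ○○○○○
○○○○○
○○○○○
○○○○●
○○○○●
○○○○●

0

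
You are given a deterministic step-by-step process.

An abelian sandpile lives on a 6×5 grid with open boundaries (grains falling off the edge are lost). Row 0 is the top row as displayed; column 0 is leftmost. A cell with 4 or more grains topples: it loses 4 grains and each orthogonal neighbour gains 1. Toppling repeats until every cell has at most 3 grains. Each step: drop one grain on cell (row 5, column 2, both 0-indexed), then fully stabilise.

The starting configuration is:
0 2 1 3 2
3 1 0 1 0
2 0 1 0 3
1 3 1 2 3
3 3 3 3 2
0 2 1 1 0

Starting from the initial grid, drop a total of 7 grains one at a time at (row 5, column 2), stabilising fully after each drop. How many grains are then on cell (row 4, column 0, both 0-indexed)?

0

step 0: 0 2 1 3 2
3 1 0 1 0
2 0 1 0 3
1 3 1 2 3
3 3 3 3 2
0 2 1 1 0
step 1: 0 2 1 3 2
3 1 0 1 0
2 0 1 0 3
1 3 1 2 3
3 3 3 3 2
0 2 2 1 0
step 2: 0 2 1 3 2
3 1 0 1 0
2 0 1 0 3
1 3 1 2 3
3 3 3 3 2
0 2 3 1 0
step 3: 0 2 1 3 2
3 1 0 1 0
2 1 1 0 3
3 0 3 3 3
0 3 2 0 3
2 0 2 3 0
step 4: 0 2 1 3 2
3 1 0 1 0
2 1 1 0 3
3 0 3 3 3
0 3 2 0 3
2 0 3 3 0
step 5: 0 2 1 3 2
3 1 0 1 0
2 1 1 0 3
3 0 3 3 3
0 3 3 1 3
2 1 1 0 1
step 6: 0 2 1 3 2
3 1 0 1 0
2 1 1 0 3
3 0 3 3 3
0 3 3 1 3
2 1 2 0 1
step 7: 0 2 1 3 2
3 1 0 1 0
2 1 1 0 3
3 0 3 3 3
0 3 3 1 3
2 1 3 0 1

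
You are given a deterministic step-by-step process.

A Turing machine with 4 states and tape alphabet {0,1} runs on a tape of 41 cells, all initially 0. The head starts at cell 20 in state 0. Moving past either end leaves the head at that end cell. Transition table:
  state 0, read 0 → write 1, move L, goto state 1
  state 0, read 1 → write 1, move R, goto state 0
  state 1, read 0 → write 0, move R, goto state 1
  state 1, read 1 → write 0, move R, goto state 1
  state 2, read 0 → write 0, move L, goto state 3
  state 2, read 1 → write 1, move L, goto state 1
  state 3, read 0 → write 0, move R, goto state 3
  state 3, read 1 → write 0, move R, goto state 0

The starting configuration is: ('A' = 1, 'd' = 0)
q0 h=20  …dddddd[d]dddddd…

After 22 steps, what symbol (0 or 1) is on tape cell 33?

0

step 0: q0 h=20  …dddddd[d]dddddd…
step 1: q1 h=19  …dddddd[d]Addddd…
step 2: q1 h=20  …dddddd[A]dddddd…
step 3: q1 h=21  …dddddd[d]dddddd…
step 4: q1 h=22  …dddddd[d]dddddd…
step 5: q1 h=23  …dddddd[d]dddddd…
step 6: q1 h=24  …dddddd[d]dddddd…
step 7: q1 h=25  …dddddd[d]dddddd…
step 8: q1 h=26  …dddddd[d]dddddd…
step 9: q1 h=27  …dddddd[d]dddddd…
step 10: q1 h=28  …dddddd[d]dddddd…
step 11: q1 h=29  …dddddd[d]dddddd…
step 12: q1 h=30  …dddddd[d]dddddd…
step 13: q1 h=31  …dddddd[d]dddddd…
step 14: q1 h=32  …dddddd[d]dddddd…
step 15: q1 h=33  …dddddd[d]dddddd…
step 16: q1 h=34  …dddddd[d]dddddd|
step 17: q1 h=35  …dddddd[d]ddddd|
step 18: q1 h=36  …dddddd[d]dddd|
step 19: q1 h=37  …dddddd[d]ddd|
step 20: q1 h=38  …dddddd[d]dd|
step 21: q1 h=39  …dddddd[d]d|
step 22: q1 h=40  …dddddd[d]|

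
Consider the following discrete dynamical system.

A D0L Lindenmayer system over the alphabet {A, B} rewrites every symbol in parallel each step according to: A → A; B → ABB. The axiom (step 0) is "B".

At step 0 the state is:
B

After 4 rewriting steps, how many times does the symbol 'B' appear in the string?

16

t=0: B
t=1: ABB
t=2: AABBABB
t=3: AAABBABBAABBABB
t=4: AAAABBABBAABBABBAAABBABBAABBABB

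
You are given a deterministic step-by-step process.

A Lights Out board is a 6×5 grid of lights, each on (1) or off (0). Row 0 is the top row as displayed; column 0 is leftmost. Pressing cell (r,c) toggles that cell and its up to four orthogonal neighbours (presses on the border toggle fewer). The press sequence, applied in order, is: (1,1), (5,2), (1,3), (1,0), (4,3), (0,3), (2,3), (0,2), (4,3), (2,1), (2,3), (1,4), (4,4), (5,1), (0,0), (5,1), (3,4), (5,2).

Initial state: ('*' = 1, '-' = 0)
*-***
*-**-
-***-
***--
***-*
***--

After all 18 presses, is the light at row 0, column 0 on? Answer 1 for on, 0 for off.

1

k=0  *-***
*-**-
-***-
***--
***-*
***--
k=1  *****
-*-*-
--**-
***--
***-*
***--
k=2  *****
-*-*-
--**-
***--
**--*
*--*-
k=3  ***-*
-**-*
--*--
***--
**--*
*--*-
k=4  -**-*
*-*-*
*-*--
***--
**--*
*--*-
k=5  -**-*
*-*-*
*-*--
****-
****-
*----
k=6  -*-*-
*-***
*-*--
****-
****-
*----
k=7  -*-*-
*-*-*
*--**
***--
****-
*----
k=8  --*--
*---*
*--**
***--
****-
*----
k=9  --*--
*---*
*--**
****-
**--*
*--*-
k=10  --*--
**--*
-****
*-**-
**--*
*--*-
k=11  --*--
**-**
-*---
*-*--
**--*
*--*-
k=12  --*-*
**---
-*--*
*-*--
**--*
*--*-
k=13  --*-*
**---
-*--*
*-*-*
**-*-
*--**
k=14  --*-*
**---
-*--*
*-*-*
*--*-
-****
k=15  ***-*
-*---
-*--*
*-*-*
*--*-
-****
k=16  ***-*
-*---
-*--*
*-*-*
**-*-
*--**
k=17  ***-*
-*---
-*---
*-**-
**-**
*--**
k=18  ***-*
-*---
-*---
*-**-
*****
***-*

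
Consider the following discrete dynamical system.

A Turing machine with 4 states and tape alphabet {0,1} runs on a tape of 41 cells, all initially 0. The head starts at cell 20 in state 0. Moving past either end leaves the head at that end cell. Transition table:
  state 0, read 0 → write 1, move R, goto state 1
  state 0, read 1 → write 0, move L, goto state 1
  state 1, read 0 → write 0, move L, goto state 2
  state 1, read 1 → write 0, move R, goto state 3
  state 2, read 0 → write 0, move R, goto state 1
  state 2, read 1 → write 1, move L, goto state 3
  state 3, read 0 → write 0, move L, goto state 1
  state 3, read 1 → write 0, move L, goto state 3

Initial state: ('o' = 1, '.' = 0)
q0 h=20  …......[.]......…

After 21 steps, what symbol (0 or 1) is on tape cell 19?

gen 0: q0 h=20  …......[.]......…
gen 1: q1 h=21  ….....o[.]......…
gen 2: q2 h=20  …......[o]......…
gen 3: q3 h=19  …......[.]o.....…
gen 4: q1 h=18  …......[.].o....…
gen 5: q2 h=17  …......[.]..o...…
gen 6: q1 h=18  …......[.].o....…
gen 7: q2 h=17  …......[.]..o...…
gen 8: q1 h=18  …......[.].o....…
gen 9: q2 h=17  …......[.]..o...…
gen 10: q1 h=18  …......[.].o....…
gen 11: q2 h=17  …......[.]..o...…
gen 12: q1 h=18  …......[.].o....…
gen 13: q2 h=17  …......[.]..o...…
gen 14: q1 h=18  …......[.].o....…
gen 15: q2 h=17  …......[.]..o...…
gen 16: q1 h=18  …......[.].o....…
gen 17: q2 h=17  …......[.]..o...…
gen 18: q1 h=18  …......[.].o....…
gen 19: q2 h=17  …......[.]..o...…
gen 20: q1 h=18  …......[.].o....…
gen 21: q2 h=17  …......[.]..o...…

0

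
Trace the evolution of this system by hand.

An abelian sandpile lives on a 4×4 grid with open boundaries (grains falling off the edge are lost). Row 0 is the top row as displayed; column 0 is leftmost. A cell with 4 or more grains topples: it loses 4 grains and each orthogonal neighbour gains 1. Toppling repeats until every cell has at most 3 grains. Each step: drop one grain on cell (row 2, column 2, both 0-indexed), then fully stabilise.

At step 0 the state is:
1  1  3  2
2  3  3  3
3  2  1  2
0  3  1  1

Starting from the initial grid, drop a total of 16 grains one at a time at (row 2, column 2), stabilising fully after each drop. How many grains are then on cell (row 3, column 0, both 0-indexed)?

gen 0: 1  1  3  2
2  3  3  3
3  2  1  2
0  3  1  1
gen 1: 1  1  3  2
2  3  3  3
3  2  2  2
0  3  1  1
gen 2: 1  1  3  2
2  3  3  3
3  2  3  2
0  3  1  1
gen 3: 2  3  1  0
0  2  3  2
1  2  3  0
2  0  3  2
gen 4: 2  3  2  0
0  3  0  3
1  3  2  1
2  1  0  3
gen 5: 2  3  2  0
0  3  0  3
1  3  3  1
2  1  0  3
gen 6: 3  0  3  0
1  1  2  3
2  1  1  2
2  2  1  3
gen 7: 3  0  3  0
1  1  2  3
2  1  2  2
2  2  1  3
gen 8: 3  0  3  0
1  1  2  3
2  1  3  2
2  2  1  3
gen 9: 3  0  3  0
1  1  3  3
2  2  0  3
2  2  2  3
gen 10: 3  0  3  0
1  1  3  3
2  2  1  3
2  2  2  3
gen 11: 3  0  3  0
1  1  3  3
2  2  2  3
2  2  2  3
gen 12: 3  0  3  0
1  1  3  3
2  2  3  3
2  2  2  3
gen 13: 3  1  0  2
1  2  2  1
2  3  3  2
2  3  0  1
gen 14: 3  1  0  2
1  3  3  1
3  1  1  3
3  0  2  1
gen 15: 3  1  0  2
1  3  3  1
3  1  2  3
3  0  2  1
gen 16: 3  1  0  2
1  3  3  1
3  1  3  3
3  0  2  1

3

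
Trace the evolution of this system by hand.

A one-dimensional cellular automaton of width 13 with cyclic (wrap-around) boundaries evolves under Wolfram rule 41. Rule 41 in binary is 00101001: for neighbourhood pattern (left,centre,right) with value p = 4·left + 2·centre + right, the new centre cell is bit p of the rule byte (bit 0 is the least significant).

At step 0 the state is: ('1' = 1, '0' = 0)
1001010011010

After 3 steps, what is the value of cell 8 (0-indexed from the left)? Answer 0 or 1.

0

t=0: 1001010011010
t=1: 0000100010101
t=2: 0110001001010
t=3: 0100100000100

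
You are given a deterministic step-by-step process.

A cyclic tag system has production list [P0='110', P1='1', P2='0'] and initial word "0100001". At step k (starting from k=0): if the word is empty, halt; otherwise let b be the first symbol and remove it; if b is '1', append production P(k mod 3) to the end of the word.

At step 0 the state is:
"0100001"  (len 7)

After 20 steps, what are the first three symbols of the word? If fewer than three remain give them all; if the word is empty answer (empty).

k=0  "0100001"  (len 7)
k=1  "100001"  (len 6)
k=2  "000011"  (len 6)
k=3  "00011"  (len 5)
k=4  "0011"  (len 4)
k=5  "011"  (len 3)
k=6  "11"  (len 2)
k=7  "1110"  (len 4)
k=8  "1101"  (len 4)
k=9  "1010"  (len 4)
k=10  "010110"  (len 6)
k=11  "10110"  (len 5)
k=12  "01100"  (len 5)
k=13  "1100"  (len 4)
k=14  "1001"  (len 4)
k=15  "0010"  (len 4)
k=16  "010"  (len 3)
k=17  "10"  (len 2)
k=18  "00"  (len 2)
k=19  "0"  (len 1)
k=20  (halted — word empty)

(empty)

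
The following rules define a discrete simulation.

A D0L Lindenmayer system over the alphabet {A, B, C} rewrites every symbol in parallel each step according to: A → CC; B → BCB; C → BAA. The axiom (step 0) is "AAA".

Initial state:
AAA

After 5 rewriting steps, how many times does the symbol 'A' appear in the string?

t=0: AAA
t=1: CCCCCC
t=2: BAABAABAABAABAABAA
t=3: BCBCCCCBCBCCCCBCBCCCCBCBCCCCBCBCCCCBCBCCCC
t=4: BCBBAABCBBAABAABAABAABCBBAABCBBAABAABAABAABCBBAABCBBAABAAB…ABCBBAABAABAABAABCBBAABCBBAABAABAABAABCBBAABCBBAABAABAABAA  (len 126)
t=5: BCBBAABCBBCBCCCCBCBBAABCBBCBCCCCBCBCCCCBCBCCCCBCBCCCCBCBBA…BCCCCBCBBAABCBBCBCCCCBCBBAABCBBCBCCCCBCBCCCCBCBCCCCBCBCCCC  (len 318)

24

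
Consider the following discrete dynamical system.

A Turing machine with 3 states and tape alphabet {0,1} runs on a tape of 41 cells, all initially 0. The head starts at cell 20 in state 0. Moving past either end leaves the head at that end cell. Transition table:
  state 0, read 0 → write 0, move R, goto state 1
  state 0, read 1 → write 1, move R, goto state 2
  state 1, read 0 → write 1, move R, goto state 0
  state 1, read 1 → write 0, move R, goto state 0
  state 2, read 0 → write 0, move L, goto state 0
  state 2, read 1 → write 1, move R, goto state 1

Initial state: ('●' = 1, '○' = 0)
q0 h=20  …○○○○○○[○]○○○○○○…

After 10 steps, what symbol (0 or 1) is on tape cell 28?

0) q0 h=20  …○○○○○○[○]○○○○○○…
1) q1 h=21  …○○○○○○[○]○○○○○○…
2) q0 h=22  …○○○○○●[○]○○○○○○…
3) q1 h=23  …○○○○●○[○]○○○○○○…
4) q0 h=24  …○○○●○●[○]○○○○○○…
5) q1 h=25  …○○●○●○[○]○○○○○○…
6) q0 h=26  …○●○●○●[○]○○○○○○…
7) q1 h=27  …●○●○●○[○]○○○○○○…
8) q0 h=28  …○●○●○●[○]○○○○○○…
9) q1 h=29  …●○●○●○[○]○○○○○○…
10) q0 h=30  …○●○●○●[○]○○○○○○…

0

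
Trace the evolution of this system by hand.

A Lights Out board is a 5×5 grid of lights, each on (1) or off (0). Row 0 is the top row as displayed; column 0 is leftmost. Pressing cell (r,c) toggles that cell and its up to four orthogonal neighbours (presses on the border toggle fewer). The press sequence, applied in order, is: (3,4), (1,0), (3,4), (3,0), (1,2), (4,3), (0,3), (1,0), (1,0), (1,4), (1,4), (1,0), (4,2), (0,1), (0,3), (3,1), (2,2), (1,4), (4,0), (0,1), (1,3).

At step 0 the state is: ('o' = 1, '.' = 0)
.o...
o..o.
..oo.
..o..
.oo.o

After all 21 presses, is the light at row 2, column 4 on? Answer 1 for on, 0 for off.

0) .o...
o..o.
..oo.
..o..
.oo.o
1) .o...
o..o.
..ooo
..ooo
.oo..
2) oo...
.o.o.
o.ooo
..ooo
.oo..
3) oo...
.o.o.
o.oo.
..o..
.oo.o
4) oo...
.o.o.
..oo.
ooo..
ooo.o
5) ooo..
..o..
...o.
ooo..
ooo.o
6) ooo..
..o..
...o.
oooo.
oo.o.
7) oo.oo
..oo.
...o.
oooo.
oo.o.
8) .o.oo
oooo.
o..o.
oooo.
oo.o.
9) oo.oo
..oo.
...o.
oooo.
oo.o.
10) oo.o.
..o.o
...oo
oooo.
oo.o.
11) oo.oo
..oo.
...o.
oooo.
oo.o.
12) .o.oo
oooo.
o..o.
oooo.
oo.o.
13) .o.oo
oooo.
o..o.
oo.o.
o.o..
14) o.ooo
o.oo.
o..o.
oo.o.
o.o..
15) o....
o.o..
o..o.
oo.o.
o.o..
16) o....
o.o..
oo.o.
..oo.
ooo..
17) o....
o....
o.o..
...o.
ooo..
18) o...o
o..oo
o.o.o
...o.
ooo..
19) o...o
o..oo
o.o.o
o..o.
..o..
20) .oo.o
oo.oo
o.o.o
o..o.
..o..
21) .oooo
ooo..
o.ooo
o..o.
..o..

1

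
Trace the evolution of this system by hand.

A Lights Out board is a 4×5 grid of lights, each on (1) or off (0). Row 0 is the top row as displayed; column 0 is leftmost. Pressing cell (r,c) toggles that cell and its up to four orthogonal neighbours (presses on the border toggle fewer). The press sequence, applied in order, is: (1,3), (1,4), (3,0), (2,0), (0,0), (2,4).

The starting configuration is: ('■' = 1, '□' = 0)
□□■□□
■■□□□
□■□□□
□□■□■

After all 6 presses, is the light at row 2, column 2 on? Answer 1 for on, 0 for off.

t=0: □□■□□
■■□□□
□■□□□
□□■□■
t=1: □□■■□
■■■■■
□■□■□
□□■□■
t=2: □□■■■
■■■□□
□■□■■
□□■□■
t=3: □□■■■
■■■□□
■■□■■
■■■□■
t=4: □□■■■
□■■□□
□□□■■
□■■□■
t=5: ■■■■■
■■■□□
□□□■■
□■■□■
t=6: ■■■■■
■■■□■
□□□□□
□■■□□

0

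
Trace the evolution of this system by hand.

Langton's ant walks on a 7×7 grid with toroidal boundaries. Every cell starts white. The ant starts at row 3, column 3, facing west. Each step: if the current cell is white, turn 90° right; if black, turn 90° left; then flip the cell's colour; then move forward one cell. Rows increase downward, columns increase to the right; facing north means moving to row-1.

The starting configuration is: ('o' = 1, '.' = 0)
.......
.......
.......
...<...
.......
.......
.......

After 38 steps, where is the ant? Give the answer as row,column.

k=0  .......
.......
.......
...<...
.......
.......
.......
k=1  .......
.......
...^...
...o...
.......
.......
.......
k=2  .......
.......
...o>..
...o...
.......
.......
.......
k=3  .......
.......
...oo..
...ov..
.......
.......
.......
k=4  .......
.......
...oo..
...<o..
.......
.......
.......
k=5  .......
.......
...oo..
....o..
...v...
.......
.......
k=6  .......
.......
...oo..
....o..
..<o...
.......
.......
k=7  .......
.......
...oo..
..^.o..
..oo...
.......
.......
k=8  .......
.......
...oo..
..o>o..
..oo...
.......
.......
k=9  .......
.......
...oo..
..ooo..
..ov...
.......
.......
k=10  .......
.......
...oo..
..ooo..
..o.>..
.......
.......
k=11  .......
.......
...oo..
..ooo..
..o.o..
....v..
.......
k=12  .......
.......
...oo..
..ooo..
..o.o..
...<o..
.......
k=13  .......
.......
...oo..
..ooo..
..o^o..
...oo..
.......
k=14  .......
.......
...oo..
..ooo..
..oo>..
...oo..
.......
k=15  .......
.......
...oo..
..oo^..
..oo...
...oo..
.......
k=16  .......
.......
...oo..
..o<...
..oo...
...oo..
.......
k=17  .......
.......
...oo..
..o....
..ov...
...oo..
.......
k=18  .......
.......
...oo..
..o....
..o.>..
...oo..
.......
k=19  .......
.......
...oo..
..o....
..o.o..
...ov..
.......
k=20  .......
.......
...oo..
..o....
..o.o..
...o.>.
.......
k=21  .......
.......
...oo..
..o....
..o.o..
...o.o.
.....v.
k=22  .......
.......
...oo..
..o....
..o.o..
...o.o.
....<o.
k=23  .......
.......
...oo..
..o....
..o.o..
...o^o.
....oo.
k=24  .......
.......
...oo..
..o....
..o.o..
...oo>.
....oo.
k=25  .......
.......
...oo..
..o....
..o.o^.
...oo..
....oo.
k=26  .......
.......
...oo..
..o....
..o.oo>
...oo..
....oo.
k=27  .......
.......
...oo..
..o....
..o.ooo
...oo.v
....oo.
k=28  .......
.......
...oo..
..o....
..o.ooo
...oo<o
....oo.
k=29  .......
.......
...oo..
..o....
..o.o^o
...oooo
....oo.
k=30  .......
.......
...oo..
..o....
..o.<.o
...oooo
....oo.
k=31  .......
.......
...oo..
..o....
..o...o
...ovoo
....oo.
k=32  .......
.......
...oo..
..o....
..o...o
...o.>o
....oo.
k=33  .......
.......
...oo..
..o....
..o..^o
...o..o
....oo.
k=34  .......
.......
...oo..
..o....
..o..o>
...o..o
....oo.
k=35  .......
.......
...oo..
..o...^
..o..o.
...o..o
....oo.
k=36  .......
.......
...oo..
>.o...o
..o..o.
...o..o
....oo.
k=37  .......
.......
...oo..
o.o...o
v.o..o.
...o..o
....oo.
k=38  .......
.......
...oo..
o.o...o
o.o..o<
...o..o
....oo.

4,6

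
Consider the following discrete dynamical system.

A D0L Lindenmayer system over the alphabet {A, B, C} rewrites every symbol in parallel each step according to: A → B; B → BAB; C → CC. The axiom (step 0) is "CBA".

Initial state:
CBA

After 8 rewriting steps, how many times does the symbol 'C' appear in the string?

k=0  CBA
k=1  CCBABB
k=2  CCCCBABBBABBAB
k=3  CCCCCCCCBABBBABBABBABBBABBABBBAB
k=4  CCCCCCCCCCCCCCCCBABBBABBABBABBBABBABBBABBABBBABBABBABBBABBABBBABBABBABBBAB
k=5  CCCCCCCCCCCCCCCCCCCCCCCCCCCCCCCCBABBBABBABBABBBABBABBBABBA…BABBBABBABBABBBABBABBBABBABBABBBABBABBBABBABBBABBABBABBBAB  (len 172)
k=6  CCCCCCCCCCCCCCCCCCCCCCCCCCCCCCCCCCCCCCCCCCCCCCCCCCCCCCCCCC…BABBBABBABBABBBABBABBBABBABBABBBABBABBBABBABBBABBABBABBBAB  (len 402)
k=7  CCCCCCCCCCCCCCCCCCCCCCCCCCCCCCCCCCCCCCCCCCCCCCCCCCCCCCCCCC…BABBBABBABBABBBABBABBBABBABBABBBABBABBBABBABBBABBABBABBBAB  (len 944)
k=8  CCCCCCCCCCCCCCCCCCCCCCCCCCCCCCCCCCCCCCCCCCCCCCCCCCCCCCCCCC…BABBBABBABBABBBABBABBBABBABBABBBABBABBBABBABBBABBABBABBBAB  (len 2226)

256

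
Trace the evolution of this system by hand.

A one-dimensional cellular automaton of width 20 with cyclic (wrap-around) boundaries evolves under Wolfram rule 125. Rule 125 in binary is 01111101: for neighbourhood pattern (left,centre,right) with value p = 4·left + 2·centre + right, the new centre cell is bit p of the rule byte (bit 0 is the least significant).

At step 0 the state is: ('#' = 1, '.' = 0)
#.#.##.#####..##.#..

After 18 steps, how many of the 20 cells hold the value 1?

11

0) #.#.##.#####..##.#..
1) ########...##.#####.
2) #......###.####...##
3) ######.#.###..###.#.
4) #....#####.##.#.####
5) ####.#...########...
6) #..#####.#......###.
7) ##.#...########.#.##
8) .#####.#......#####.
9) .#...########.#...##
10) ####.#......#####.##
11) ...########.#...###.
12) ##.#......#####.#.##
13) .########.#...#####.
14) .#......#####.#...##
15) #######.#...#####.##
16) ......#####.#...###.
17) #####.#...#####.#.##
18) ....#####.#...#####.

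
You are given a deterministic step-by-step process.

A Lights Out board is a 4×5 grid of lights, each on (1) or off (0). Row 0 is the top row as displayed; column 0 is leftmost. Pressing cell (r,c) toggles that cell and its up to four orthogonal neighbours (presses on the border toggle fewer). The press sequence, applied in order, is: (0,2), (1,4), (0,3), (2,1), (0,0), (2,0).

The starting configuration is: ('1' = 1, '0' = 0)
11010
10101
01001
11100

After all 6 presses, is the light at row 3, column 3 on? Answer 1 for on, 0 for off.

[0] 11010
10101
01001
11100
[1] 10100
10001
01001
11100
[2] 10101
10010
01000
11100
[3] 10010
10000
01000
11100
[4] 10010
11000
10100
10100
[5] 01010
01000
10100
10100
[6] 01010
11000
01100
00100

0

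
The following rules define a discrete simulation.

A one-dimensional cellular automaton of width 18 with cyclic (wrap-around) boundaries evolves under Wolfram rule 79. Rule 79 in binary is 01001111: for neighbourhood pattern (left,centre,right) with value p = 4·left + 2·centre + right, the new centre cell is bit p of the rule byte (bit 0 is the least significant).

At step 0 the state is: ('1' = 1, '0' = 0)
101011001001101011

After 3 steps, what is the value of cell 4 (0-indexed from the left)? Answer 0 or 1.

1

step 0: 101011001001101011
step 1: 101011011011101010
step 2: 101011011010101010
step 3: 101011011010101010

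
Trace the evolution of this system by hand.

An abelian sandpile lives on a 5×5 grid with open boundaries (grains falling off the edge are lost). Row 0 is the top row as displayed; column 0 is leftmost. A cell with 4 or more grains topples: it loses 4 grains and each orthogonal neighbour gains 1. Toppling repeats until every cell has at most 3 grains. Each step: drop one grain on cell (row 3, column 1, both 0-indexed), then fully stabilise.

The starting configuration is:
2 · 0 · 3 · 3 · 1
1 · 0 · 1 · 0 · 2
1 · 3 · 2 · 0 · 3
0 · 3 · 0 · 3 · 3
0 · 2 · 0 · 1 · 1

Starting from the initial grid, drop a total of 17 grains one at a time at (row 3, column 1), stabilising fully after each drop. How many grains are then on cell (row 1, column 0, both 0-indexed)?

t=0: 2 · 0 · 3 · 3 · 1
1 · 0 · 1 · 0 · 2
1 · 3 · 2 · 0 · 3
0 · 3 · 0 · 3 · 3
0 · 2 · 0 · 1 · 1
t=1: 2 · 0 · 3 · 3 · 1
1 · 1 · 1 · 0 · 2
2 · 0 · 3 · 0 · 3
1 · 1 · 1 · 3 · 3
0 · 3 · 0 · 1 · 1
t=2: 2 · 0 · 3 · 3 · 1
1 · 1 · 1 · 0 · 2
2 · 0 · 3 · 0 · 3
1 · 2 · 1 · 3 · 3
0 · 3 · 0 · 1 · 1
t=3: 2 · 0 · 3 · 3 · 1
1 · 1 · 1 · 0 · 2
2 · 0 · 3 · 0 · 3
1 · 3 · 1 · 3 · 3
0 · 3 · 0 · 1 · 1
t=4: 2 · 0 · 3 · 3 · 1
1 · 1 · 1 · 0 · 2
2 · 1 · 3 · 0 · 3
2 · 1 · 2 · 3 · 3
1 · 0 · 1 · 1 · 1
t=5: 2 · 0 · 3 · 3 · 1
1 · 1 · 1 · 0 · 2
2 · 1 · 3 · 0 · 3
2 · 2 · 2 · 3 · 3
1 · 0 · 1 · 1 · 1
t=6: 2 · 0 · 3 · 3 · 1
1 · 1 · 1 · 0 · 2
2 · 1 · 3 · 0 · 3
2 · 3 · 2 · 3 · 3
1 · 0 · 1 · 1 · 1
t=7: 2 · 0 · 3 · 3 · 1
1 · 1 · 1 · 0 · 2
2 · 2 · 3 · 0 · 3
3 · 0 · 3 · 3 · 3
1 · 1 · 1 · 1 · 1
t=8: 2 · 0 · 3 · 3 · 1
1 · 1 · 1 · 0 · 2
2 · 2 · 3 · 0 · 3
3 · 1 · 3 · 3 · 3
1 · 1 · 1 · 1 · 1
t=9: 2 · 0 · 3 · 3 · 1
1 · 1 · 1 · 0 · 2
2 · 2 · 3 · 0 · 3
3 · 2 · 3 · 3 · 3
1 · 1 · 1 · 1 · 1
t=10: 2 · 0 · 3 · 3 · 1
1 · 1 · 1 · 0 · 2
2 · 2 · 3 · 0 · 3
3 · 3 · 3 · 3 · 3
1 · 1 · 1 · 1 · 1
t=11: 2 · 0 · 3 · 3 · 1
2 · 2 · 2 · 0 · 3
0 · 1 · 1 · 3 · 0
1 · 3 · 2 · 1 · 1
2 · 2 · 2 · 2 · 2
t=12: 2 · 0 · 3 · 3 · 1
2 · 2 · 2 · 0 · 3
0 · 2 · 1 · 3 · 0
2 · 0 · 3 · 1 · 1
2 · 3 · 2 · 2 · 2
t=13: 2 · 0 · 3 · 3 · 1
2 · 2 · 2 · 0 · 3
0 · 2 · 1 · 3 · 0
2 · 1 · 3 · 1 · 1
2 · 3 · 2 · 2 · 2
t=14: 2 · 0 · 3 · 3 · 1
2 · 2 · 2 · 0 · 3
0 · 2 · 1 · 3 · 0
2 · 2 · 3 · 1 · 1
2 · 3 · 2 · 2 · 2
t=15: 2 · 0 · 3 · 3 · 1
2 · 2 · 2 · 0 · 3
0 · 2 · 1 · 3 · 0
2 · 3 · 3 · 1 · 1
2 · 3 · 2 · 2 · 2
t=16: 2 · 0 · 3 · 3 · 1
2 · 2 · 2 · 0 · 3
0 · 3 · 2 · 3 · 0
3 · 2 · 1 · 2 · 1
3 · 1 · 0 · 3 · 2
t=17: 2 · 0 · 3 · 3 · 1
2 · 2 · 2 · 0 · 3
0 · 3 · 2 · 3 · 0
3 · 3 · 1 · 2 · 1
3 · 1 · 0 · 3 · 2

2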